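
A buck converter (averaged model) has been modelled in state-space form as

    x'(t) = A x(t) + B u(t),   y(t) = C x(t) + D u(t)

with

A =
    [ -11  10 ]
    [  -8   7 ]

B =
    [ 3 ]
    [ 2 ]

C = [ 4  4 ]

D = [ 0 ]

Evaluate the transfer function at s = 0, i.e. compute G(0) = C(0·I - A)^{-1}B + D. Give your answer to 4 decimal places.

G(0) = C(-A)^{-1}B + D = -C A^{-1} B + D.
det A = 3, so A^{-1} = (1/3)·adj(A) = [[7/3, -10/3], [8/3, -11/3]]
A^{-1} B = [1/3, 2/3]^T
C A^{-1} B = 4
G(0) = D - C A^{-1} B = 0 - (4) = -4

-4.0000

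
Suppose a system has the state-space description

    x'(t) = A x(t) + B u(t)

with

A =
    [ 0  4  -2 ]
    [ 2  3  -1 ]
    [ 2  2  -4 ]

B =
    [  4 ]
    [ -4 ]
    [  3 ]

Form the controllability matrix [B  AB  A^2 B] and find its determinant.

AB = [[-22], [-7], [-12]]
A^2B = [[-4], [-53], [-10]]
Controllability matrix C = [B  AB  A^2B] = [[4, -22, -4], [-4, -7, -53], [3, -12, -10]]
Expanding along the first row, det(C) = 4·((-7)·(-10) - (-53)·(-12)) - (-22)·((-4)·(-10) - (-53)·3) + (-4)·((-4)·(-12) - (-7)·3) = 4·(-566) - (-22)·199 + (-4)·69 = 1838
Since det(C) ≠ 0, rank(C) = 3 and the system is completely controllable.

1838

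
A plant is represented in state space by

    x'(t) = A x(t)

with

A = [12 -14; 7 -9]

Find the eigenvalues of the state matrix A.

-2, 5

det(sI - A) = s^2 - (tr A)s + det A, with tr A = 12 + (-9) = 3 and det A = 12·(-9) - (-14)·7 = -108 - (-98) = -10.
So p(s) = det(sI - A) = s^2 - 3s - 10.
Factor s^2 - 3s - 10: two numbers with sum 3 and product -10 are 5 and -2, so s^2 - 3s - 10 = (s - 5)(s + 2).
Hence p(s) = (s - 5) (s + 2), with roots -2, 5.
At least one eigenvalue has non-negative real part, so the system is not asymptotically stable.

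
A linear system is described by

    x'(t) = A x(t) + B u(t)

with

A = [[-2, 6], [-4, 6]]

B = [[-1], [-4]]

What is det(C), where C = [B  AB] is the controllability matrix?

-68

AB = [[-22], [-20]]
Controllability matrix C = [B  AB] = [[-1, -22], [-4, -20]]
det(C) = (-1)·(-20) - (-22)·(-4) = 20 - 88 = -68
Since det(C) ≠ 0, rank(C) = 2 and the system is completely controllable.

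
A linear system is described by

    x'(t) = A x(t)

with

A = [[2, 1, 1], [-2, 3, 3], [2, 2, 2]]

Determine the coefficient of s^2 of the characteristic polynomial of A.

Expand det(sI - A) for the 3×3 matrix.
p(s) = s^3 - 7s^2 + 10s.
(Check: constant term = det(-A) = (-1)^3 det A = 0; coefficient of s^2 = -tr A = -7.)
The coefficient of s^2 is -7.

-7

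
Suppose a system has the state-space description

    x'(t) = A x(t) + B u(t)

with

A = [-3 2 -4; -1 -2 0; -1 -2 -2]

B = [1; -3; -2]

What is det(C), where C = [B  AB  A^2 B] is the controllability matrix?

AB = [[-1], [5], [9]]
A^2B = [[-23], [-9], [-27]]
Controllability matrix C = [B  AB  A^2B] = [[1, -1, -23], [-3, 5, -9], [-2, 9, -27]]
Expanding along the first row, det(C) = 1·(5·(-27) - (-9)·9) - (-1)·((-3)·(-27) - (-9)·(-2)) + (-23)·((-3)·9 - 5·(-2)) = 1·(-54) - (-1)·63 + (-23)·(-17) = 400
Since det(C) ≠ 0, rank(C) = 3 and the system is completely controllable.

400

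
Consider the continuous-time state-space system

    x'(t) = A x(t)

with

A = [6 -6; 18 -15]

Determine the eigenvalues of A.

-6, -3

det(sI - A) = s^2 - (tr A)s + det A, with tr A = 6 + (-15) = -9 and det A = 6·(-15) - (-6)·18 = -90 - (-108) = 18.
So p(s) = det(sI - A) = s^2 + 9s + 18.
Factor s^2 + 9s + 18: two numbers with sum -9 and product 18 are -3 and -6, so s^2 + 9s + 18 = (s + 3)(s + 6).
Hence p(s) = (s + 3) (s + 6), with roots -6, -3.
All eigenvalues have negative real part, so the system is asymptotically stable.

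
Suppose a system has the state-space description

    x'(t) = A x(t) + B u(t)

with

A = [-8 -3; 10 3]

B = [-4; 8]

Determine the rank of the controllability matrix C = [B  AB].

1

AB = [[8], [-16]]
Controllability matrix C = [B  AB] = [[-4, 8], [8, -16]]
Every column of C is a scalar multiple of column 1 = [-4, 8] (multipliers 1, -2), so the columns span a one-dimensional space.
C ≠ 0, hence rank(C) = 1.
rank(C) = 1 < n = 2, so the pair (A, B) is not completely controllable.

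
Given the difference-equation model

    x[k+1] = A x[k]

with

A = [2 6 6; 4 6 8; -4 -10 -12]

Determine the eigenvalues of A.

-4, -2, 2

det(zI - A) = z^3 - (tr A)z^2 + (M11 + M22 + M33)z - det A, where Mii is the 2×2 principal minor of A obtained by deleting row i and column i.
tr A = 2 + 6 + (-12) = -4; M11 = 6·(-12) - 8·(-10) = -72 - (-80) = 8; M22 = 2·(-12) - 6·(-4) = -24 - (-24) = 0; M33 = 2·6 - 6·4 = 12 - 24 = -12; sum of minors = -4.
det A = 2·(6·(-12) - 8·(-10)) - 6·(4·(-12) - 8·(-4)) + 6·(4·(-10) - 6·(-4)) = 2·8 - 6·(-16) + 6·(-16) = 16.
So p(z) = det(zI - A) = z^3 + 4z^2 - 4z - 16.
Rational-root test: any integer root divides -16. Testing small divisors, z = -2 works: p(-2) = -8 + 16 + 8 + (-16) = 0, so (z + 2) is a factor.
Dividing, p(z) = (z + 2)(z^2 + 2z - 8).
Factor z^2 + 2z - 8: two numbers with sum -2 and product -8 are 2 and -4, so z^2 + 2z - 8 = (z - 2)(z + 4).
Hence p(z) = (z - 2) (z + 2) (z + 4), with roots -4, -2, 2.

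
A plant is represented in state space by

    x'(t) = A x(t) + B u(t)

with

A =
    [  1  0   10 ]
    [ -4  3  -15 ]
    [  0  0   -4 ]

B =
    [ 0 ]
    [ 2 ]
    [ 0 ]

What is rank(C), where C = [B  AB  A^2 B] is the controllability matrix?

1

AB = [[0], [6], [0]]
A^2B = [[0], [18], [0]]
Controllability matrix C = [B  AB  A^2B] = [[0, 0, 0], [2, 6, 18], [0, 0, 0]]
Every column of C is a scalar multiple of column 1 = [0, 2, 0] (multipliers 1, 3, 9), so the columns span a one-dimensional space.
C ≠ 0, hence rank(C) = 1.
rank(C) = 1 < n = 3, so the pair (A, B) is not completely controllable.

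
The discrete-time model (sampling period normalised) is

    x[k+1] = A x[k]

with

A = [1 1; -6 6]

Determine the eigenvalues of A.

3, 4

det(zI - A) = z^2 - (tr A)z + det A, with tr A = 1 + 6 = 7 and det A = 1·6 - 1·(-6) = 6 - (-6) = 12.
So p(z) = det(zI - A) = z^2 - 7z + 12.
Factor z^2 - 7z + 12: two numbers with sum 7 and product 12 are 4 and 3, so z^2 - 7z + 12 = (z - 4)(z - 3).
Hence p(z) = (z - 4) (z - 3), with roots 3, 4.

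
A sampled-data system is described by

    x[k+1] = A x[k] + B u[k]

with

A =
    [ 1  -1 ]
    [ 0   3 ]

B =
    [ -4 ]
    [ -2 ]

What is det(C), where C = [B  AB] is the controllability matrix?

AB = [[-2], [-6]]
Controllability matrix C = [B  AB] = [[-4, -2], [-2, -6]]
det(C) = (-4)·(-6) - (-2)·(-2) = 24 - 4 = 20
Since det(C) ≠ 0, rank(C) = 2 and the system is completely controllable.

20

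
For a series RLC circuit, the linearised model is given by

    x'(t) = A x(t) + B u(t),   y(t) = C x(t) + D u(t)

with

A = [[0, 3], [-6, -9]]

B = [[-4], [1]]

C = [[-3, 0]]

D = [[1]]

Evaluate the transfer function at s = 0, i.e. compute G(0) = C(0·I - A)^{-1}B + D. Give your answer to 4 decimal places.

6.5000

G(0) = C(-A)^{-1}B + D = -C A^{-1} B + D.
det A = 18, so A^{-1} = (1/18)·adj(A) = [[-1/2, -1/6], [1/3, 0]]
A^{-1} B = [11/6, -4/3]^T
C A^{-1} B = -11/2
G(0) = D - C A^{-1} B = 1 - (-11/2) = 13/2 ≈ 6.5000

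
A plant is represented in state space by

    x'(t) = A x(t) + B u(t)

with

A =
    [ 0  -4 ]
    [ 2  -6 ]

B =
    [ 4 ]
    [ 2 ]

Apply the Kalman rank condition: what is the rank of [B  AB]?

AB = [[-8], [-4]]
Controllability matrix C = [B  AB] = [[4, -8], [2, -4]]
Every column of C is a scalar multiple of column 1 = [4, 2] (multipliers 1, -2), so the columns span a one-dimensional space.
C ≠ 0, hence rank(C) = 1.
rank(C) = 1 < n = 2, so the pair (A, B) is not completely controllable.

1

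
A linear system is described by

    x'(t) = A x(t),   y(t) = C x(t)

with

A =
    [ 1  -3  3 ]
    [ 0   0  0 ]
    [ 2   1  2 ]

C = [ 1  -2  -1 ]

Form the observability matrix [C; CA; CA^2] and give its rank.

CA = [[-1, -4, 1]]
CA^2 = [[1, 4, -1]]
Observability matrix O = [C; CA; CA^2] = [[1, -2, -1], [-1, -4, 1], [1, 4, -1]]
The columns c1, c2, c3 of O are linearly dependent: c1 + c3 = 0 (check each entry), so rank(O) ≤ 2.
The 2×2 minor from rows 1, 2, columns 1, 2 is 1·(-4) - (-2)·(-1) = -4 - 2 = -6 ≠ 0, so rank(O) = 2.
rank(O) = 2 < n = 3, so the pair (A, C) is not completely observable.

2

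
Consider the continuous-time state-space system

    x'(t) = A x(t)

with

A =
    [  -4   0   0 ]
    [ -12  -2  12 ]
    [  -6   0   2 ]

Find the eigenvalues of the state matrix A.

-4, -2, 2

det(sI - A) = s^3 - (tr A)s^2 + (M11 + M22 + M33)s - det A, where Mii is the 2×2 principal minor of A obtained by deleting row i and column i.
tr A = (-4) + (-2) + 2 = -4; M11 = (-2)·2 - 12·0 = -4 - 0 = -4; M22 = (-4)·2 - 0·(-6) = -8 - 0 = -8; M33 = (-4)·(-2) - 0·(-12) = 8 - 0 = 8; sum of minors = -4.
det A = (-4)·((-2)·2 - 12·0) - 0·((-12)·2 - 12·(-6)) + 0·((-12)·0 - (-2)·(-6)) = (-4)·(-4) - 0·48 + 0·(-12) = 16.
So p(s) = det(sI - A) = s^3 + 4s^2 - 4s - 16.
Rational-root test: any integer root divides -16. Testing small divisors, s = -2 works: p(-2) = -8 + 16 + 8 + (-16) = 0, so (s + 2) is a factor.
Dividing, p(s) = (s + 2)(s^2 + 2s - 8).
Factor s^2 + 2s - 8: two numbers with sum -2 and product -8 are 2 and -4, so s^2 + 2s - 8 = (s - 2)(s + 4).
Hence p(s) = (s - 2) (s + 2) (s + 4), with roots -4, -2, 2.
At least one eigenvalue has non-negative real part, so the system is not asymptotically stable.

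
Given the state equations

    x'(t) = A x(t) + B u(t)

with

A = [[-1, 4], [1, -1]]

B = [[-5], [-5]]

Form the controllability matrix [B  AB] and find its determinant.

-75

AB = [[-15], [0]]
Controllability matrix C = [B  AB] = [[-5, -15], [-5, 0]]
det(C) = (-5)·0 - (-15)·(-5) = 0 - 75 = -75
Since det(C) ≠ 0, rank(C) = 2 and the system is completely controllable.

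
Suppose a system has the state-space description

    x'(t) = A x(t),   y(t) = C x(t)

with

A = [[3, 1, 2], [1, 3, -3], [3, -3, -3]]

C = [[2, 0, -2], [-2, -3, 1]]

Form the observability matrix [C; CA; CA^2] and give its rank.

CA = [[0, 8, 10], [-6, -14, 2]]
CA^2 = [[38, -6, -54], [-26, -54, 24]]
Observability matrix O = [C; CA; CA^2] = [[2, 0, -2], [-2, -3, 1], [0, 8, 10], [-6, -14, 2], [38, -6, -54], [-26, -54, 24]]
Take the 3×3 submatrix of O formed by rows 1, 2, 3: [[2, 0, -2], [-2, -3, 1], [0, 8, 10]]. Its determinant is 2·((-3)·10 - 1·8) - 0·((-2)·10 - 1·0) + (-2)·((-2)·8 - (-3)·0) = 2·(-38) - 0·(-20) + (-2)·(-16) = -44 ≠ 0.
So rank(O) ≥ 3; since O has 3 columns, rank(O) = 3.
rank(O) = 3 = n, so the pair (A, C) is completely observable.

3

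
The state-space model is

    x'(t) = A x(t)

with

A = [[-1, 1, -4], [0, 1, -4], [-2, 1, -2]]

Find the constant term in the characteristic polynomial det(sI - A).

2

Expand det(sI - A) for the 3×3 matrix.
p(s) = s^3 + 2s^2 - 5s + 2.
(Check: constant term = det(-A) = (-1)^3 det A = 2; coefficient of s^2 = -tr A = 2.)
The constant term is 2.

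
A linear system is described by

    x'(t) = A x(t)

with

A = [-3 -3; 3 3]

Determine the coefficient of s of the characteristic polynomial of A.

For a 2×2 matrix, det(sI - A) = s^2 - (tr A)s + det A.
tr A = 0, det A = 0.
So p(s) = s^2.
The coefficient of s is 0.

0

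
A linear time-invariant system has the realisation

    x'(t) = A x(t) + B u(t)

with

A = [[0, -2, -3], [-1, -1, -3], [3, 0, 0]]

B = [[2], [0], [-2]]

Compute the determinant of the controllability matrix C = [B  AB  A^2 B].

AB = [[6], [4], [6]]
A^2B = [[-26], [-28], [18]]
Controllability matrix C = [B  AB  A^2B] = [[2, 6, -26], [0, 4, -28], [-2, 6, 18]]
Expanding along the first row, det(C) = 2·(4·18 - (-28)·6) - 6·(0·18 - (-28)·(-2)) + (-26)·(0·6 - 4·(-2)) = 2·240 - 6·(-56) + (-26)·8 = 608
Since det(C) ≠ 0, rank(C) = 3 and the system is completely controllable.

608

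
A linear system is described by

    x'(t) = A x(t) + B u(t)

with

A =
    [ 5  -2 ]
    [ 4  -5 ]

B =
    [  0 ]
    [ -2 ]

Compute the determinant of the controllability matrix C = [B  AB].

AB = [[4], [10]]
Controllability matrix C = [B  AB] = [[0, 4], [-2, 10]]
det(C) = 0·10 - 4·(-2) = 0 - (-8) = 8
Since det(C) ≠ 0, rank(C) = 2 and the system is completely controllable.

8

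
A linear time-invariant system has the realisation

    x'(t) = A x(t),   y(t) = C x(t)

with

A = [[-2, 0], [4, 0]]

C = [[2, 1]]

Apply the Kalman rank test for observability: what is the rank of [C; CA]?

1

CA = [[0, 0]]
Observability matrix O = [C; CA] = [[2, 1], [0, 0]]
Every row of O is a scalar multiple of row 1 = [2, 1] (multipliers 1, 0), so the rows span a one-dimensional space.
O ≠ 0, hence rank(O) = 1.
rank(O) = 1 < n = 2, so the pair (A, C) is not completely observable.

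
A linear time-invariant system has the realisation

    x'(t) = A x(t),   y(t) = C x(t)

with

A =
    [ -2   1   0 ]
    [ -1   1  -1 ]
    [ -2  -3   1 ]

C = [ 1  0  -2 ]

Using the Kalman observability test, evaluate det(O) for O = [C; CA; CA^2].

-191

CA = [[2, 7, -2]]
CA^2 = [[-7, 15, -9]]
Observability matrix O = [C; CA; CA^2] = [[1, 0, -2], [2, 7, -2], [-7, 15, -9]]
Expanding along the first row, det(O) = 1·(7·(-9) - (-2)·15) - 0·(2·(-9) - (-2)·(-7)) + (-2)·(2·15 - 7·(-7)) = 1·(-33) - 0·(-32) + (-2)·79 = -191
Since det(O) ≠ 0, rank(O) = 3 and the system is completely observable.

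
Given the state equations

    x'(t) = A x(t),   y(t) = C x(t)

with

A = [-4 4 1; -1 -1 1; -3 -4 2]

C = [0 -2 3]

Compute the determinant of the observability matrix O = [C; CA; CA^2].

CA = [[-7, -10, 4]]
CA^2 = [[26, -34, -9]]
Observability matrix O = [C; CA; CA^2] = [[0, -2, 3], [-7, -10, 4], [26, -34, -9]]
Expanding along the first row, det(O) = 0·((-10)·(-9) - 4·(-34)) - (-2)·((-7)·(-9) - 4·26) + 3·((-7)·(-34) - (-10)·26) = 0·226 - (-2)·(-41) + 3·498 = 1412
Since det(O) ≠ 0, rank(O) = 3 and the system is completely observable.

1412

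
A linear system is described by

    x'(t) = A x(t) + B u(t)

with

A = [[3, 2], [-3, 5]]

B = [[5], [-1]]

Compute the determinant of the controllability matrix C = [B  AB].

-87

AB = [[13], [-20]]
Controllability matrix C = [B  AB] = [[5, 13], [-1, -20]]
det(C) = 5·(-20) - 13·(-1) = -100 - (-13) = -87
Since det(C) ≠ 0, rank(C) = 2 and the system is completely controllable.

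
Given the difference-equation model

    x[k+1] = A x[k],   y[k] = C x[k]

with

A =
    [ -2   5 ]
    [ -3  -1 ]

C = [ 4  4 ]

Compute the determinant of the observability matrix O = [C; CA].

144

CA = [[-20, 16]]
Observability matrix O = [C; CA] = [[4, 4], [-20, 16]]
det(O) = 4·16 - 4·(-20) = 64 - (-80) = 144
Since det(O) ≠ 0, rank(O) = 2 and the system is completely observable.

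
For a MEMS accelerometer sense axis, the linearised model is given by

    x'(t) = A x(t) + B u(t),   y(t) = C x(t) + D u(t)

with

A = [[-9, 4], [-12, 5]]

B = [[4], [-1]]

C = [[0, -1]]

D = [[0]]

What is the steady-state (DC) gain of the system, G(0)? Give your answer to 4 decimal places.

G(0) = C(-A)^{-1}B + D = -C A^{-1} B + D.
det A = 3, so A^{-1} = (1/3)·adj(A) = [[5/3, -4/3], [4, -3]]
A^{-1} B = [8, 19]^T
C A^{-1} B = -19
G(0) = D - C A^{-1} B = 0 - (-19) = 19

19.0000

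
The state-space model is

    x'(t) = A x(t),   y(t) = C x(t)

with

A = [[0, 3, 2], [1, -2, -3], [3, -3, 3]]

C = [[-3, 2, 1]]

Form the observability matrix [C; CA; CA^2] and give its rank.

3

CA = [[5, -16, -9]]
CA^2 = [[-43, 74, 31]]
Observability matrix O = [C; CA; CA^2] = [[-3, 2, 1], [5, -16, -9], [-43, 74, 31]]
det(O) = (-3)·((-16)·31 - (-9)·74) - 2·(5·31 - (-9)·(-43)) + 1·(5·74 - (-16)·(-43)) = (-3)·170 - 2·(-232) + 1·(-318) = -364 ≠ 0, so rank(O) = 3.
rank(O) = 3 = n, so the pair (A, C) is completely observable.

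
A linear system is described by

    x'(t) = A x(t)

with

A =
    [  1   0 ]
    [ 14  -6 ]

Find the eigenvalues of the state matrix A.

det(sI - A) = s^2 - (tr A)s + det A, with tr A = 1 + (-6) = -5 and det A = 1·(-6) - 0·14 = -6 - 0 = -6.
So p(s) = det(sI - A) = s^2 + 5s - 6.
Factor s^2 + 5s - 6: two numbers with sum -5 and product -6 are 1 and -6, so s^2 + 5s - 6 = (s - 1)(s + 6).
Hence p(s) = (s - 1) (s + 6), with roots -6, 1.
At least one eigenvalue has non-negative real part, so the system is not asymptotically stable.

-6, 1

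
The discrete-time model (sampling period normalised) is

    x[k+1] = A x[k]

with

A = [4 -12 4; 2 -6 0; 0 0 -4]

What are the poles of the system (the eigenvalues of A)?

det(zI - A) = z^3 - (tr A)z^2 + (M11 + M22 + M33)z - det A, where Mii is the 2×2 principal minor of A obtained by deleting row i and column i.
tr A = 4 + (-6) + (-4) = -6; M11 = (-6)·(-4) - 0·0 = 24 - 0 = 24; M22 = 4·(-4) - 4·0 = -16 - 0 = -16; M33 = 4·(-6) - (-12)·2 = -24 - (-24) = 0; sum of minors = 8.
det A = 4·((-6)·(-4) - 0·0) - (-12)·(2·(-4) - 0·0) + 4·(2·0 - (-6)·0) = 4·24 - (-12)·(-8) + 4·0 = 0.
So p(z) = det(zI - A) = z^3 + 6z^2 + 8z.
The constant term is 0, so p(z) = z(z^2 + 6z + 8).
Factor z^2 + 6z + 8: two numbers with sum -6 and product 8 are -2 and -4, so z^2 + 6z + 8 = (z + 2)(z + 4).
Hence p(z) = z (z + 2) (z + 4), with roots -4, -2, 0.

-4, -2, 0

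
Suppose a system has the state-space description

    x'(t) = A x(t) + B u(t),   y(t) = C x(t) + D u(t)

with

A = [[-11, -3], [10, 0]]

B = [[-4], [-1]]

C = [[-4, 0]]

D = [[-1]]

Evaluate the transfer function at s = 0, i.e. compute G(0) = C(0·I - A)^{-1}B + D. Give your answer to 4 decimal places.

G(0) = C(-A)^{-1}B + D = -C A^{-1} B + D.
det A = 30, so A^{-1} = (1/30)·adj(A) = [[0, 1/10], [-1/3, -11/30]]
A^{-1} B = [-1/10, 17/10]^T
C A^{-1} B = 2/5
G(0) = D - C A^{-1} B = -1 - (2/5) = -7/5 ≈ -1.4000

-1.4000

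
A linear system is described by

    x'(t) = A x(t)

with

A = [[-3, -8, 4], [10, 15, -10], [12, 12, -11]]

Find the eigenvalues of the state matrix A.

-5, 1, 5

det(sI - A) = s^3 - (tr A)s^2 + (M11 + M22 + M33)s - det A, where Mii is the 2×2 principal minor of A obtained by deleting row i and column i.
tr A = (-3) + 15 + (-11) = 1; M11 = 15·(-11) - (-10)·12 = -165 - (-120) = -45; M22 = (-3)·(-11) - 4·12 = 33 - 48 = -15; M33 = (-3)·15 - (-8)·10 = -45 - (-80) = 35; sum of minors = -25.
det A = (-3)·(15·(-11) - (-10)·12) - (-8)·(10·(-11) - (-10)·12) + 4·(10·12 - 15·12) = (-3)·(-45) - (-8)·10 + 4·(-60) = -25.
So p(s) = det(sI - A) = s^3 - s^2 - 25s + 25.
Rational-root test: any integer root divides 25. Testing small divisors, s = 1 works: p(1) = 1 + (-1) + (-25) + 25 = 0, so (s - 1) is a factor.
Dividing, p(s) = (s - 1)(s^2 - 25).
Factor s^2 - 25: two numbers with sum 0 and product -25 are 5 and -5, so s^2 - 25 = (s - 5)(s + 5).
Hence p(s) = (s - 5) (s - 1) (s + 5), with roots -5, 1, 5.
At least one eigenvalue has non-negative real part, so the system is not asymptotically stable.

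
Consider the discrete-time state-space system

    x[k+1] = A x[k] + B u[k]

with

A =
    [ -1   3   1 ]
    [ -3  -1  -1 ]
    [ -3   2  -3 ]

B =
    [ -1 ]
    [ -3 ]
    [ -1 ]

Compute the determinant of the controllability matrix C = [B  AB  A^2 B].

-1004

AB = [[-9], [7], [0]]
A^2B = [[30], [20], [41]]
Controllability matrix C = [B  AB  A^2B] = [[-1, -9, 30], [-3, 7, 20], [-1, 0, 41]]
Expanding along the first row, det(C) = (-1)·(7·41 - 20·0) - (-9)·((-3)·41 - 20·(-1)) + 30·((-3)·0 - 7·(-1)) = (-1)·287 - (-9)·(-103) + 30·7 = -1004
Since det(C) ≠ 0, rank(C) = 3 and the system is completely controllable.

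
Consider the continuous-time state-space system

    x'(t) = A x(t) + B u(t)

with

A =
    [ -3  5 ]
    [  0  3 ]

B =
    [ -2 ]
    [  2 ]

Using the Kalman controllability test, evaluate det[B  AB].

-44

AB = [[16], [6]]
Controllability matrix C = [B  AB] = [[-2, 16], [2, 6]]
det(C) = (-2)·6 - 16·2 = -12 - 32 = -44
Since det(C) ≠ 0, rank(C) = 2 and the system is completely controllable.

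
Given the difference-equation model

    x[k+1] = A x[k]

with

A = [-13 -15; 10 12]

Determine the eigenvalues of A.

det(zI - A) = z^2 - (tr A)z + det A, with tr A = (-13) + 12 = -1 and det A = (-13)·12 - (-15)·10 = -156 - (-150) = -6.
So p(z) = det(zI - A) = z^2 + z - 6.
Factor z^2 + z - 6: two numbers with sum -1 and product -6 are 2 and -3, so z^2 + z - 6 = (z - 2)(z + 3).
Hence p(z) = (z - 2) (z + 3), with roots -3, 2.

-3, 2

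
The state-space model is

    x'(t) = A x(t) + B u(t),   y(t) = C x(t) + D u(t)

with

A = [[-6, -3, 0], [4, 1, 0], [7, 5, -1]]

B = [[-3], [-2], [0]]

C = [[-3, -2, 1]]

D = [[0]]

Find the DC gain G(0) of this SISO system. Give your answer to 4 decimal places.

-6.0000

G(0) = C(-A)^{-1}B + D = -C A^{-1} B + D.
det A = -6, so A^{-1} = (1/-6)·adj(A) = [[1/6, 1/2, 0], [-2/3, -1, 0], [-13/6, -3/2, -1]]
A^{-1} B = [-3/2, 4, 19/2]^T
C A^{-1} B = 6
G(0) = D - C A^{-1} B = 0 - (6) = -6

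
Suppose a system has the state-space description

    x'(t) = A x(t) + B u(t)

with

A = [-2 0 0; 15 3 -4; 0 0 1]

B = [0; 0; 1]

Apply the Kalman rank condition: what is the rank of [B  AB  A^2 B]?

AB = [[0], [-4], [1]]
A^2B = [[0], [-16], [1]]
Controllability matrix C = [B  AB  A^2B] = [[0, 0, 0], [0, -4, -16], [1, 1, 1]]
Row 1 of C is identically zero, so rank(C) ≤ 2.
The 2×2 minor from rows 2, 3, columns 1, 2 is 0·1 - (-4)·1 = 0 - (-4) = 4 ≠ 0, so rank(C) = 2.
rank(C) = 2 < n = 3, so the pair (A, B) is not completely controllable.

2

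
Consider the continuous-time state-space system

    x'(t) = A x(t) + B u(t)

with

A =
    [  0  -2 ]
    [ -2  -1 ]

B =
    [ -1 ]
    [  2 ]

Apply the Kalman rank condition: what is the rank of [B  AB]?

2

AB = [[-4], [0]]
Controllability matrix C = [B  AB] = [[-1, -4], [2, 0]]
det(C) = (-1)·0 - (-4)·2 = 0 - (-8) = 8 ≠ 0, so rank(C) = 2.
rank(C) = 2 = n, so the pair (A, B) is completely controllable.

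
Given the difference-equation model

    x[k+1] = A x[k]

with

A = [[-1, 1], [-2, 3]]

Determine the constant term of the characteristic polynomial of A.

-1

For a 2×2 matrix, det(zI - A) = z^2 - (tr A)z + det A.
tr A = 2, det A = -1.
So p(z) = z^2 - 2z - 1.
The constant term is -1.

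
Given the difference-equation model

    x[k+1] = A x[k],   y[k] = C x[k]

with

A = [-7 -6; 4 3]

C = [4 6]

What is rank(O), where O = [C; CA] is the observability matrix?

CA = [[-4, -6]]
Observability matrix O = [C; CA] = [[4, 6], [-4, -6]]
Every row of O is a scalar multiple of row 1 = [4, 6] (multipliers 1, -1), so the rows span a one-dimensional space.
O ≠ 0, hence rank(O) = 1.
rank(O) = 1 < n = 2, so the pair (A, C) is not completely observable.

1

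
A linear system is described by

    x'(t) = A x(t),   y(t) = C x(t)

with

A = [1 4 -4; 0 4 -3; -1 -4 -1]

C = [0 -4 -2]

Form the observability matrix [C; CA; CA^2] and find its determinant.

CA = [[2, -8, 14]]
CA^2 = [[-12, -80, 2]]
Observability matrix O = [C; CA; CA^2] = [[0, -4, -2], [2, -8, 14], [-12, -80, 2]]
Expanding along the first row, det(O) = 0·((-8)·2 - 14·(-80)) - (-4)·(2·2 - 14·(-12)) + (-2)·(2·(-80) - (-8)·(-12)) = 0·1104 - (-4)·172 + (-2)·(-256) = 1200
Since det(O) ≠ 0, rank(O) = 3 and the system is completely observable.

1200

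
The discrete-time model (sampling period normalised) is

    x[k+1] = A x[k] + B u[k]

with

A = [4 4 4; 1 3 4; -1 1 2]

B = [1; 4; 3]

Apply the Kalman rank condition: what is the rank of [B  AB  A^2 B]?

AB = [[32], [25], [9]]
A^2B = [[264], [143], [11]]
Controllability matrix C = [B  AB  A^2B] = [[1, 32, 264], [4, 25, 143], [3, 9, 11]]
det(C) = 1·(25·11 - 143·9) - 32·(4·11 - 143·3) + 264·(4·9 - 25·3) = 1·(-1012) - 32·(-385) + 264·(-39) = 1012 ≠ 0, so rank(C) = 3.
rank(C) = 3 = n, so the pair (A, B) is completely controllable.

3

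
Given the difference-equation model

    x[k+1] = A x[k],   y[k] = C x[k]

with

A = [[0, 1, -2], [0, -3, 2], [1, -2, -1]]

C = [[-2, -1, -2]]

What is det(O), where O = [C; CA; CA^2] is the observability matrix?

-396

CA = [[-2, 5, 4]]
CA^2 = [[4, -25, 10]]
Observability matrix O = [C; CA; CA^2] = [[-2, -1, -2], [-2, 5, 4], [4, -25, 10]]
Expanding along the first row, det(O) = (-2)·(5·10 - 4·(-25)) - (-1)·((-2)·10 - 4·4) + (-2)·((-2)·(-25) - 5·4) = (-2)·150 - (-1)·(-36) + (-2)·30 = -396
Since det(O) ≠ 0, rank(O) = 3 and the system is completely observable.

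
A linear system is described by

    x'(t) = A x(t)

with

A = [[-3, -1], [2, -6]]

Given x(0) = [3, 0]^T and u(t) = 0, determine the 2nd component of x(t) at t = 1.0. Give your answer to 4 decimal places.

0.0695

det(sI - A) = s^2 - (tr A)s + det A, with tr A = (-3) + (-6) = -9 and det A = (-3)·(-6) - (-1)·2 = 18 - (-2) = 20.
So p(s) = det(sI - A) = s^2 + 9s + 20.
Factor s^2 + 9s + 20: two numbers with sum -9 and product 20 are -4 and -5, so s^2 + 9s + 20 = (s + 4)(s + 5).
Hence p(s) = (s + 4) (s + 5), with roots -5, -4.
The eigenvalues -5, -4 are distinct and real, so A is diagonalisable and x(t) = e^{At} x(0) = V diag(e^{λ_i t}) V^{-1} x(0), where the columns of V are the eigenvectors.
λ = -5: A - (-5)I = [[2, -1], [2, -1]]. Row 1 gives 2·v1 + (-1)·v2 = 0, so take v_1 = [1, 2]^T.
λ = -4: A - (-4)I = [[1, -1], [2, -2]]. Row 1 gives 1·v1 + (-1)·v2 = 0, so take v_2 = [-1, -1]^T.
V = [v_1 v_2] = [[1, -1], [2, -1]] has det V = 1, so V^{-1} = adj(V)/det V = [[-1, 1], [-2, 1]].
Modal coordinates z(0) = V^{-1} x(0): (-1)·3 + 1·0 = -3; (-2)·3 + 1·0 = -6; so z(0) = [-3, -6]^T.
x_2(t) = Σ_i (v_i)_2 · z_i(0) · e^{λ_i t} (row 2 of V times the modal terms).
x_2(1.0) = 2·(-3)·e^{-5·1.0} + (-1)·(-6)·e^{-4·1.0} = (-6)·0.006738 + 6·0.018316 = 0.0695.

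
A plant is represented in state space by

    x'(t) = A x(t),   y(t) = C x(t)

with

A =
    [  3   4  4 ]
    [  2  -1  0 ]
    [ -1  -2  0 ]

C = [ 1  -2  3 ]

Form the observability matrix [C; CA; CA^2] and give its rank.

3

CA = [[-4, 0, 4]]
CA^2 = [[-16, -24, -16]]
Observability matrix O = [C; CA; CA^2] = [[1, -2, 3], [-4, 0, 4], [-16, -24, -16]]
det(O) = 1·(0·(-16) - 4·(-24)) - (-2)·((-4)·(-16) - 4·(-16)) + 3·((-4)·(-24) - 0·(-16)) = 1·96 - (-2)·128 + 3·96 = 640 ≠ 0, so rank(O) = 3.
rank(O) = 3 = n, so the pair (A, C) is completely observable.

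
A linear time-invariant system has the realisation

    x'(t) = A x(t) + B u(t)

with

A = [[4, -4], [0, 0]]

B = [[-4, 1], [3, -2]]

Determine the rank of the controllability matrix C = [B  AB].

AB = [[-28, 12], [0, 0]]
Controllability matrix C = [B  AB] = [[-4, 1, -28, 12], [3, -2, 0, 0]]
Take the 2×2 submatrix of C formed by columns 1, 2: [[-4, 1], [3, -2]]. Its determinant is (-4)·(-2) - 1·3 = 8 - 3 = 5 ≠ 0.
So rank(C) ≥ 2; since C has 2 rows, rank(C) = 2.
rank(C) = 2 = n, so the pair (A, B) is completely controllable.

2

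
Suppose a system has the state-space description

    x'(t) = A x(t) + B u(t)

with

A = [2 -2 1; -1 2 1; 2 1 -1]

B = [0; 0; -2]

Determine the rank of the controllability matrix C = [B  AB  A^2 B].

AB = [[-2], [-2], [2]]
A^2B = [[2], [0], [-8]]
Controllability matrix C = [B  AB  A^2B] = [[0, -2, 2], [0, -2, 0], [-2, 2, -8]]
det(C) = 0·((-2)·(-8) - 0·2) - (-2)·(0·(-8) - 0·(-2)) + 2·(0·2 - (-2)·(-2)) = 0·16 - (-2)·0 + 2·(-4) = -8 ≠ 0, so rank(C) = 3.
rank(C) = 3 = n, so the pair (A, B) is completely controllable.

3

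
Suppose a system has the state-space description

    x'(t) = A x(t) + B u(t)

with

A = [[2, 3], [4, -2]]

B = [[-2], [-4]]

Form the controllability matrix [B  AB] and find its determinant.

AB = [[-16], [0]]
Controllability matrix C = [B  AB] = [[-2, -16], [-4, 0]]
det(C) = (-2)·0 - (-16)·(-4) = 0 - 64 = -64
Since det(C) ≠ 0, rank(C) = 2 and the system is completely controllable.

-64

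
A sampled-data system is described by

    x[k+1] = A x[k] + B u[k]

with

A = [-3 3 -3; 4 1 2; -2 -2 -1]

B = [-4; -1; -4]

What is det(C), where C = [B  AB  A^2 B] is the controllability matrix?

AB = [[21], [-25], [14]]
A^2B = [[-180], [87], [-6]]
Controllability matrix C = [B  AB  A^2B] = [[-4, 21, -180], [-1, -25, 87], [-4, 14, -6]]
Expanding along the first row, det(C) = (-4)·((-25)·(-6) - 87·14) - 21·((-1)·(-6) - 87·(-4)) + (-180)·((-1)·14 - (-25)·(-4)) = (-4)·(-1068) - 21·354 + (-180)·(-114) = 17358
Since det(C) ≠ 0, rank(C) = 3 and the system is completely controllable.

17358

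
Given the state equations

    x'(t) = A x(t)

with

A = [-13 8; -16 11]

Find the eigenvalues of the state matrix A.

det(sI - A) = s^2 - (tr A)s + det A, with tr A = (-13) + 11 = -2 and det A = (-13)·11 - 8·(-16) = -143 - (-128) = -15.
So p(s) = det(sI - A) = s^2 + 2s - 15.
Factor s^2 + 2s - 15: two numbers with sum -2 and product -15 are 3 and -5, so s^2 + 2s - 15 = (s - 3)(s + 5).
Hence p(s) = (s - 3) (s + 5), with roots -5, 3.
At least one eigenvalue has non-negative real part, so the system is not asymptotically stable.

-5, 3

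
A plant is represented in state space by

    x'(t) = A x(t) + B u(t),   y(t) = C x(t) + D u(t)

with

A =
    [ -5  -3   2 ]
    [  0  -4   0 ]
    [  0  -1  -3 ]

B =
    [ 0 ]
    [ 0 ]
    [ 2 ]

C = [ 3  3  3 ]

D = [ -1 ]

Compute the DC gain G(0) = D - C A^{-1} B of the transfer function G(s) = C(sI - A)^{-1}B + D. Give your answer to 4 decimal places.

1.8000

G(0) = C(-A)^{-1}B + D = -C A^{-1} B + D.
det A = -60, so A^{-1} = (1/-60)·adj(A) = [[-1/5, 11/60, -2/15], [0, -1/4, 0], [0, 1/12, -1/3]]
A^{-1} B = [-4/15, 0, -2/3]^T
C A^{-1} B = -14/5
G(0) = D - C A^{-1} B = -1 - (-14/5) = 9/5 ≈ 1.8000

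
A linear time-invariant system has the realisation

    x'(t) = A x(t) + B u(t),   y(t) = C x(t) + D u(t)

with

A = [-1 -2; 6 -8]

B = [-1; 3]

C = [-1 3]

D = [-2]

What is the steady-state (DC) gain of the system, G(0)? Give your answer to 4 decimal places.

-1.7500

G(0) = C(-A)^{-1}B + D = -C A^{-1} B + D.
det A = 20, so A^{-1} = (1/20)·adj(A) = [[-2/5, 1/10], [-3/10, -1/20]]
A^{-1} B = [7/10, 3/20]^T
C A^{-1} B = -1/4
G(0) = D - C A^{-1} B = -2 - (-1/4) = -7/4 ≈ -1.7500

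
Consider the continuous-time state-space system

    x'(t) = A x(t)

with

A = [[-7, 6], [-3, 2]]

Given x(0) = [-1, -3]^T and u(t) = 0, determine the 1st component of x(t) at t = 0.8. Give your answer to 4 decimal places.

det(sI - A) = s^2 - (tr A)s + det A, with tr A = (-7) + 2 = -5 and det A = (-7)·2 - 6·(-3) = -14 - (-18) = 4.
So p(s) = det(sI - A) = s^2 + 5s + 4.
Factor s^2 + 5s + 4: two numbers with sum -5 and product 4 are -1 and -4, so s^2 + 5s + 4 = (s + 1)(s + 4).
Hence p(s) = (s + 1) (s + 4), with roots -4, -1.
The eigenvalues -4, -1 are distinct and real, so A is diagonalisable and x(t) = e^{At} x(0) = V diag(e^{λ_i t}) V^{-1} x(0), where the columns of V are the eigenvectors.
λ = -4: A - (-4)I = [[-3, 6], [-3, 6]]. Row 1 gives (-3)·v1 + 6·v2 = 0, so take v_1 = [-2, -1]^T.
λ = -1: A - (-1)I = [[-6, 6], [-3, 3]]. Row 1 gives (-6)·v1 + 6·v2 = 0, so take v_2 = [1, 1]^T.
V = [v_1 v_2] = [[-2, 1], [-1, 1]] has det V = -1, so V^{-1} = adj(V)/det V = [[-1, 1], [-1, 2]].
Modal coordinates z(0) = V^{-1} x(0): (-1)·(-1) + 1·(-3) = -2; (-1)·(-1) + 2·(-3) = -5; so z(0) = [-2, -5]^T.
x_1(t) = Σ_i (v_i)_1 · z_i(0) · e^{λ_i t} (row 1 of V times the modal terms).
x_1(0.8) = (-2)·(-2)·e^{-4·0.8} + 1·(-5)·e^{-1·0.8} = 4·0.040762 + (-5)·0.449329 = -2.0836.

-2.0836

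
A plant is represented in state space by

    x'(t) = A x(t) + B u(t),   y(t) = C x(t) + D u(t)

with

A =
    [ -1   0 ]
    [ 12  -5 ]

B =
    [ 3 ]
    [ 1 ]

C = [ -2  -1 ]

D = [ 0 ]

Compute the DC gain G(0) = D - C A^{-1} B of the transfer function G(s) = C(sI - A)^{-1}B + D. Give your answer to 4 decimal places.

G(0) = C(-A)^{-1}B + D = -C A^{-1} B + D.
det A = 5, so A^{-1} = (1/5)·adj(A) = [[-1, 0], [-12/5, -1/5]]
A^{-1} B = [-3, -37/5]^T
C A^{-1} B = 67/5
G(0) = D - C A^{-1} B = 0 - (67/5) = -67/5 ≈ -13.4000

-13.4000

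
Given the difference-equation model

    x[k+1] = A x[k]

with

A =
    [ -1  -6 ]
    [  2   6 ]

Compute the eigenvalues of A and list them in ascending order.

2, 3

det(zI - A) = z^2 - (tr A)z + det A, with tr A = (-1) + 6 = 5 and det A = (-1)·6 - (-6)·2 = -6 - (-12) = 6.
So p(z) = det(zI - A) = z^2 - 5z + 6.
Factor z^2 - 5z + 6: two numbers with sum 5 and product 6 are 3 and 2, so z^2 - 5z + 6 = (z - 3)(z - 2).
Hence p(z) = (z - 3) (z - 2), with roots 2, 3.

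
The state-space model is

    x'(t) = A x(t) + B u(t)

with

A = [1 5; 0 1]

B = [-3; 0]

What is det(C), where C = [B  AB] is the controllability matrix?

0

AB = [[-3], [0]]
Controllability matrix C = [B  AB] = [[-3, -3], [0, 0]]
det(C) = (-3)·0 - (-3)·0 = 0 - 0 = 0
Since det(C) = 0, rank(C) < 2 and the system is not completely controllable.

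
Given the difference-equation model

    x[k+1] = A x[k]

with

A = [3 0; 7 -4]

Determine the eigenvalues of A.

-4, 3

det(zI - A) = z^2 - (tr A)z + det A, with tr A = 3 + (-4) = -1 and det A = 3·(-4) - 0·7 = -12 - 0 = -12.
So p(z) = det(zI - A) = z^2 + z - 12.
Factor z^2 + z - 12: two numbers with sum -1 and product -12 are 3 and -4, so z^2 + z - 12 = (z - 3)(z + 4).
Hence p(z) = (z - 3) (z + 4), with roots -4, 3.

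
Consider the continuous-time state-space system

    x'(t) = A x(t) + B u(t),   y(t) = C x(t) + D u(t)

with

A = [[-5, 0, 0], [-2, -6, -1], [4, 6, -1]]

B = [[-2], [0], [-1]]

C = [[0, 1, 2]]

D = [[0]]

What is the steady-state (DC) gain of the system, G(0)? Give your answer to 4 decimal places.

G(0) = C(-A)^{-1}B + D = -C A^{-1} B + D.
det A = -60, so A^{-1} = (1/-60)·adj(A) = [[-1/5, 0, 0], [1/10, -1/12, 1/12], [-1/5, -1/2, -1/2]]
A^{-1} B = [2/5, -17/60, 9/10]^T
C A^{-1} B = 91/60
G(0) = D - C A^{-1} B = 0 - (91/60) = -91/60 ≈ -1.5167

-1.5167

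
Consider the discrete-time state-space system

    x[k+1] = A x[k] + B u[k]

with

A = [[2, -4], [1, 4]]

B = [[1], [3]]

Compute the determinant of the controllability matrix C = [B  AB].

43

AB = [[-10], [13]]
Controllability matrix C = [B  AB] = [[1, -10], [3, 13]]
det(C) = 1·13 - (-10)·3 = 13 - (-30) = 43
Since det(C) ≠ 0, rank(C) = 2 and the system is completely controllable.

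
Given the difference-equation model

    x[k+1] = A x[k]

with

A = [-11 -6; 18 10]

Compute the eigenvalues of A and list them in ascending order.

det(zI - A) = z^2 - (tr A)z + det A, with tr A = (-11) + 10 = -1 and det A = (-11)·10 - (-6)·18 = -110 - (-108) = -2.
So p(z) = det(zI - A) = z^2 + z - 2.
Factor z^2 + z - 2: two numbers with sum -1 and product -2 are 1 and -2, so z^2 + z - 2 = (z - 1)(z + 2).
Hence p(z) = (z - 1) (z + 2), with roots -2, 1.

-2, 1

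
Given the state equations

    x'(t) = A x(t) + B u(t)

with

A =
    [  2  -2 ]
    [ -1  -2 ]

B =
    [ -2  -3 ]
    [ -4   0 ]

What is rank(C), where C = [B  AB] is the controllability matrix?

AB = [[4, -6], [10, 3]]
Controllability matrix C = [B  AB] = [[-2, -3, 4, -6], [-4, 0, 10, 3]]
Take the 2×2 submatrix of C formed by columns 1, 2: [[-2, -3], [-4, 0]]. Its determinant is (-2)·0 - (-3)·(-4) = 0 - 12 = -12 ≠ 0.
So rank(C) ≥ 2; since C has 2 rows, rank(C) = 2.
rank(C) = 2 = n, so the pair (A, B) is completely controllable.

2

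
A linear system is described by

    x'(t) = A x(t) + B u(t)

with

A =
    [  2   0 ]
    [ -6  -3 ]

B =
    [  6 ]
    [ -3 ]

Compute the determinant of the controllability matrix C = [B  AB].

AB = [[12], [-27]]
Controllability matrix C = [B  AB] = [[6, 12], [-3, -27]]
det(C) = 6·(-27) - 12·(-3) = -162 - (-36) = -126
Since det(C) ≠ 0, rank(C) = 2 and the system is completely controllable.

-126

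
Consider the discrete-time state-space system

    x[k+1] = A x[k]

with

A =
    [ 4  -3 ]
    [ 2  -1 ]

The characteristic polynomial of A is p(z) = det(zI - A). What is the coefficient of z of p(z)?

-3

For a 2×2 matrix, det(zI - A) = z^2 - (tr A)z + det A.
tr A = 3, det A = 2.
So p(z) = z^2 - 3z + 2.
The coefficient of z is -3.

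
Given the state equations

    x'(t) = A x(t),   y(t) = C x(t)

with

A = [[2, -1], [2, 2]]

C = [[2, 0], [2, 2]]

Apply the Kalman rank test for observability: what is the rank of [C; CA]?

2

CA = [[4, -2], [8, 2]]
Observability matrix O = [C; CA] = [[2, 0], [2, 2], [4, -2], [8, 2]]
Take the 2×2 submatrix of O formed by rows 1, 2: [[2, 0], [2, 2]]. Its determinant is 2·2 - 0·2 = 4 - 0 = 4 ≠ 0.
So rank(O) ≥ 2; since O has 2 columns, rank(O) = 2.
rank(O) = 2 = n, so the pair (A, C) is completely observable.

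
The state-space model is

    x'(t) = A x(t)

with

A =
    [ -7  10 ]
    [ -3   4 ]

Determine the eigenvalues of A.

-2, -1

det(sI - A) = s^2 - (tr A)s + det A, with tr A = (-7) + 4 = -3 and det A = (-7)·4 - 10·(-3) = -28 - (-30) = 2.
So p(s) = det(sI - A) = s^2 + 3s + 2.
Factor s^2 + 3s + 2: two numbers with sum -3 and product 2 are -1 and -2, so s^2 + 3s + 2 = (s + 1)(s + 2).
Hence p(s) = (s + 1) (s + 2), with roots -2, -1.
All eigenvalues have negative real part, so the system is asymptotically stable.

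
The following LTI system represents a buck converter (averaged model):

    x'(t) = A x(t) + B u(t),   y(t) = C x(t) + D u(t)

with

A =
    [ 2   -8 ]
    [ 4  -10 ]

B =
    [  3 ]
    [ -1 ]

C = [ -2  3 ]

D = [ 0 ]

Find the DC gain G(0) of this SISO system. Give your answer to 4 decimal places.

-2.8333

G(0) = C(-A)^{-1}B + D = -C A^{-1} B + D.
det A = 12, so A^{-1} = (1/12)·adj(A) = [[-5/6, 2/3], [-1/3, 1/6]]
A^{-1} B = [-19/6, -7/6]^T
C A^{-1} B = 17/6
G(0) = D - C A^{-1} B = 0 - (17/6) = -17/6 ≈ -2.8333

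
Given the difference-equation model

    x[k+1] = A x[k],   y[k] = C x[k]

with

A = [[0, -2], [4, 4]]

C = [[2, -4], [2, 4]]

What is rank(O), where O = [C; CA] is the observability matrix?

CA = [[-16, -20], [16, 12]]
Observability matrix O = [C; CA] = [[2, -4], [2, 4], [-16, -20], [16, 12]]
Take the 2×2 submatrix of O formed by rows 1, 2: [[2, -4], [2, 4]]. Its determinant is 2·4 - (-4)·2 = 8 - (-8) = 16 ≠ 0.
So rank(O) ≥ 2; since O has 2 columns, rank(O) = 2.
rank(O) = 2 = n, so the pair (A, C) is completely observable.

2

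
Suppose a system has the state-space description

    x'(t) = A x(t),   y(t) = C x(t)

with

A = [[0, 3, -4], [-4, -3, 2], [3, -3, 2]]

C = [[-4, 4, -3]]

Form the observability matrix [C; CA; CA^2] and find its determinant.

CA = [[-25, -15, 18]]
CA^2 = [[114, -84, 106]]
Observability matrix O = [C; CA; CA^2] = [[-4, 4, -3], [-25, -15, 18], [114, -84, 106]]
Expanding along the first row, det(O) = (-4)·((-15)·106 - 18·(-84)) - 4·((-25)·106 - 18·114) + (-3)·((-25)·(-84) - (-15)·114) = (-4)·(-78) - 4·(-4702) + (-3)·3810 = 7690
Since det(O) ≠ 0, rank(O) = 3 and the system is completely observable.

7690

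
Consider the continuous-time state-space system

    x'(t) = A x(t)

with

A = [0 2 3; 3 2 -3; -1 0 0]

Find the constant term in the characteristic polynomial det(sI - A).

-12

Expand det(sI - A) for the 3×3 matrix.
p(s) = s^3 - 2s^2 - 3s - 12.
(Check: constant term = det(-A) = (-1)^3 det A = -12; coefficient of s^2 = -tr A = -2.)
The constant term is -12.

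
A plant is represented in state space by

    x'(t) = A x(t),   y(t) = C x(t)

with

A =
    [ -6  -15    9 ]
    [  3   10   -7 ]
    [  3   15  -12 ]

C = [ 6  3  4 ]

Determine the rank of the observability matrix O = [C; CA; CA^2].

2

CA = [[-15, 0, -15]]
CA^2 = [[45, 0, 45]]
Observability matrix O = [C; CA; CA^2] = [[6, 3, 4], [-15, 0, -15], [45, 0, 45]]
The columns c1, c2, c3 of O are linearly dependent: -3·c1 + 2·c2 + 3·c3 = 0 (check each entry), so rank(O) ≤ 2.
The 2×2 minor from rows 1, 2, columns 1, 2 is 6·0 - 3·(-15) = 0 - (-45) = 45 ≠ 0, so rank(O) = 2.
rank(O) = 2 < n = 3, so the pair (A, C) is not completely observable.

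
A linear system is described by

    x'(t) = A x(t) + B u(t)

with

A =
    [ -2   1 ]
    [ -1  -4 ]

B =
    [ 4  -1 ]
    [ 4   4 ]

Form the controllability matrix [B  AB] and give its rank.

2

AB = [[-4, 6], [-20, -15]]
Controllability matrix C = [B  AB] = [[4, -1, -4, 6], [4, 4, -20, -15]]
Take the 2×2 submatrix of C formed by columns 1, 2: [[4, -1], [4, 4]]. Its determinant is 4·4 - (-1)·4 = 16 - (-4) = 20 ≠ 0.
So rank(C) ≥ 2; since C has 2 rows, rank(C) = 2.
rank(C) = 2 = n, so the pair (A, B) is completely controllable.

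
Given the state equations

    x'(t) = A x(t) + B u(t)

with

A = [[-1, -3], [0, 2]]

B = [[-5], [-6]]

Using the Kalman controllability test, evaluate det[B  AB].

AB = [[23], [-12]]
Controllability matrix C = [B  AB] = [[-5, 23], [-6, -12]]
det(C) = (-5)·(-12) - 23·(-6) = 60 - (-138) = 198
Since det(C) ≠ 0, rank(C) = 2 and the system is completely controllable.

198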